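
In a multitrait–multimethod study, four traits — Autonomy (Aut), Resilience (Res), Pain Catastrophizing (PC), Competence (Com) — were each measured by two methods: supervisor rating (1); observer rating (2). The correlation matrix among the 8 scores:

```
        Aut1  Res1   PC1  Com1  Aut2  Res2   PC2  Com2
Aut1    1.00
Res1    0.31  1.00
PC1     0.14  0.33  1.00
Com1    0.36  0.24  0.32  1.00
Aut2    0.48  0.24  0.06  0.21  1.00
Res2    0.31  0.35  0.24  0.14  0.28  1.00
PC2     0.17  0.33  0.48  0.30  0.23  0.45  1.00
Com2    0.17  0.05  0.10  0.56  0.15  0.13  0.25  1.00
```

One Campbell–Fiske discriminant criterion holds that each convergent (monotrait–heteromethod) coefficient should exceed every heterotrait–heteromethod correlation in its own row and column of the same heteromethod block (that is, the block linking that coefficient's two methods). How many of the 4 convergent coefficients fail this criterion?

0

Checking each validity diagonal entry against its comparison values:
Aut (methods 1·2): 0.48 vs {0.31, 0.24, 0.17, 0.06, 0.17, 0.21} → pass.
Res (methods 1·2): 0.35 vs {0.24, 0.31, 0.33, 0.24, 0.05, 0.14} → pass.
PC (methods 1·2): 0.48 vs {0.06, 0.17, 0.24, 0.33, 0.10, 0.30} → pass.
Com (methods 1·2): 0.56 vs {0.21, 0.17, 0.14, 0.05, 0.30, 0.10} → pass.
0 of 4 fail.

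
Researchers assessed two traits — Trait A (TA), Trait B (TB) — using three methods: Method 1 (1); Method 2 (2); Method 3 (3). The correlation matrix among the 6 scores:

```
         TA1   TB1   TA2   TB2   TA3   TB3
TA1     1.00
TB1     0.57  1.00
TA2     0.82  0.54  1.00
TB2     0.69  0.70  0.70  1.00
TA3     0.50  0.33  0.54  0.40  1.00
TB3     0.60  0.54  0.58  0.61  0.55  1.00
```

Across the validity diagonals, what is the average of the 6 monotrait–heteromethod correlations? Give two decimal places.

Convergent values: 0.82, 0.50, 0.54, 0.70, 0.54, 0.61; mean = 3.71/6 = 0.62.

0.62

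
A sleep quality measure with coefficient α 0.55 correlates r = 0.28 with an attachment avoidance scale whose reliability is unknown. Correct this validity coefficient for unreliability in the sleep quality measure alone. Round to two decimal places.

Single correction: r_c = r_obs / √r_xx = 0.28 / √0.55 = 0.28 / 0.7416 ≈ 0.38.

0.38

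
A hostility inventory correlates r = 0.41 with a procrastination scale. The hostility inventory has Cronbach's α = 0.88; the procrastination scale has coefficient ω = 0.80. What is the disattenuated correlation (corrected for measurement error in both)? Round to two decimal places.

0.49

r_true = r_obs / √(r_xx · r_yy) = 0.41 / √(0.88 × 0.80) = 0.41 / √0.7040 = 0.41 / 0.8390 ≈ 0.49.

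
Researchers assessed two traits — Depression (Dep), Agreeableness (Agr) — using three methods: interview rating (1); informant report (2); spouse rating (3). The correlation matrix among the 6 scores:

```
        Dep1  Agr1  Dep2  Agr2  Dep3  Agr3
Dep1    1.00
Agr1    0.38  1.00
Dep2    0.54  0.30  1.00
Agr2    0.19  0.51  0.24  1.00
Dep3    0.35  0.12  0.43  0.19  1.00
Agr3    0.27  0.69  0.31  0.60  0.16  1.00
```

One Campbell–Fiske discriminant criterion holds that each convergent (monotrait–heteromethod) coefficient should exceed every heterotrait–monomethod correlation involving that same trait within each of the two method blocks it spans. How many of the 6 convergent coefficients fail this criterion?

Checking each validity diagonal entry against its comparison values:
Dep (methods 1·2): 0.54 vs {0.38, 0.24} → pass.
Dep (methods 1·3): 0.35 vs {0.38, 0.16} → fail.
Dep (methods 2·3): 0.43 vs {0.24, 0.16} → pass.
Agr (methods 1·2): 0.51 vs {0.38, 0.24} → pass.
Agr (methods 1·3): 0.69 vs {0.38, 0.16} → pass.
Agr (methods 2·3): 0.60 vs {0.24, 0.16} → pass.
1 of 6 fail.

1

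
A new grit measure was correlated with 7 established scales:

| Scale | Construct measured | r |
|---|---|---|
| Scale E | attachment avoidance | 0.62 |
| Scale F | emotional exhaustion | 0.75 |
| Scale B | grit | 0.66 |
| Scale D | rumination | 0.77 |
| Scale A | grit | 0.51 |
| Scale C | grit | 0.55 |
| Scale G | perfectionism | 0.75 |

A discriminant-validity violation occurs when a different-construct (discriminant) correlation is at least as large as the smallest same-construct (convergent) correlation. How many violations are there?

Convergent (same construct = grit): Scale B, Scale A, Scale C.
Smallest convergent = 0.51. Discriminant values: 0.62, 0.75, 0.77, 0.75; count ≥ 0.51 → 4.

4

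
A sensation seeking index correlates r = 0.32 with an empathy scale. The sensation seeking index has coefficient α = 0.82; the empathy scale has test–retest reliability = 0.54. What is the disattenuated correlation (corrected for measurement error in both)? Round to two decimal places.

0.48

r_true = r_obs / √(r_xx · r_yy) = 0.32 / √(0.82 × 0.54) = 0.32 / √0.4428 = 0.32 / 0.6654 ≈ 0.48.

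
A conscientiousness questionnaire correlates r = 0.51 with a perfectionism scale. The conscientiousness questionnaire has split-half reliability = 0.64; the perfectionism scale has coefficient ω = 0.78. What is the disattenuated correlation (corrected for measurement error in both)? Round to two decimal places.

0.72

r_true = r_obs / √(r_xx · r_yy) = 0.51 / √(0.64 × 0.78) = 0.51 / √0.4992 = 0.51 / 0.7065 ≈ 0.72.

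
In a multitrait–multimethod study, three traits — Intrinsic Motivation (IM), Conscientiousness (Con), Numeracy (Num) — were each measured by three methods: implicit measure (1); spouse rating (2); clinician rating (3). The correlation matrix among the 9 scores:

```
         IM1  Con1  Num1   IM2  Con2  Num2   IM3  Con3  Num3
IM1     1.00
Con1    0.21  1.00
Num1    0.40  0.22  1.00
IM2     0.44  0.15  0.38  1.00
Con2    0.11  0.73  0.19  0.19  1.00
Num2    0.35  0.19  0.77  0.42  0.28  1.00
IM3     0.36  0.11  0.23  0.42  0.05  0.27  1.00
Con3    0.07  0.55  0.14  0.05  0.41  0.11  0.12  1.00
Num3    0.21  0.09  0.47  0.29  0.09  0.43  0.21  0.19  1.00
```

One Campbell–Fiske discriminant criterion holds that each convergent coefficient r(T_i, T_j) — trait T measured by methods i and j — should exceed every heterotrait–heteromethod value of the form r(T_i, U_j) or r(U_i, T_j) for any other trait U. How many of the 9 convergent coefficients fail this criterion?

0

Each convergent coefficient versus the relevant comparison correlations:
IM (methods 1·2): 0.44 vs {0.11, 0.15, 0.35, 0.38} → pass.
IM (methods 1·3): 0.36 vs {0.07, 0.11, 0.21, 0.23} → pass.
IM (methods 2·3): 0.42 vs {0.05, 0.05, 0.29, 0.27} → pass.
Con (methods 1·2): 0.73 vs {0.15, 0.11, 0.19, 0.19} → pass.
Con (methods 1·3): 0.55 vs {0.11, 0.07, 0.09, 0.14} → pass.
Con (methods 2·3): 0.41 vs {0.05, 0.05, 0.09, 0.11} → pass.
Num (methods 1·2): 0.77 vs {0.38, 0.35, 0.19, 0.19} → pass.
Num (methods 1·3): 0.47 vs {0.23, 0.21, 0.14, 0.09} → pass.
Num (methods 2·3): 0.43 vs {0.27, 0.29, 0.11, 0.09} → pass.
0 of 9 fail.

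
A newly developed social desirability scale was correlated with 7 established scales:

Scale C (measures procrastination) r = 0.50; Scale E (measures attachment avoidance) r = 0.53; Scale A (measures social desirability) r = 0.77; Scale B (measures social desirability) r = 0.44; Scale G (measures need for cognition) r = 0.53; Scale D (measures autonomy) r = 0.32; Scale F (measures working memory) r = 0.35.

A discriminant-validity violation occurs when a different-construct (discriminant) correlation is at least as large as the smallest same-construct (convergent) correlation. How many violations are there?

Convergent (same construct = social desirability): Scale A, Scale B.
Smallest convergent = 0.44. Discriminant values: 0.50, 0.53, 0.53, 0.32, 0.35; count ≥ 0.44 → 3.

3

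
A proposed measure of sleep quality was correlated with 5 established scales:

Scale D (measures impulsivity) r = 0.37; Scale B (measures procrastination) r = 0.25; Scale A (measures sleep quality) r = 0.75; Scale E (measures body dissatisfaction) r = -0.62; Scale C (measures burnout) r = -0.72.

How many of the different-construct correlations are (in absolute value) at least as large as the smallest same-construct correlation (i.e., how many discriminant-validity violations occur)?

Convergent (same construct = sleep quality): Scale A.
Smallest convergent = 0.75. Discriminant |r|: 0.37, 0.25, 0.62, 0.72; count ≥ 0.75 → 0.

0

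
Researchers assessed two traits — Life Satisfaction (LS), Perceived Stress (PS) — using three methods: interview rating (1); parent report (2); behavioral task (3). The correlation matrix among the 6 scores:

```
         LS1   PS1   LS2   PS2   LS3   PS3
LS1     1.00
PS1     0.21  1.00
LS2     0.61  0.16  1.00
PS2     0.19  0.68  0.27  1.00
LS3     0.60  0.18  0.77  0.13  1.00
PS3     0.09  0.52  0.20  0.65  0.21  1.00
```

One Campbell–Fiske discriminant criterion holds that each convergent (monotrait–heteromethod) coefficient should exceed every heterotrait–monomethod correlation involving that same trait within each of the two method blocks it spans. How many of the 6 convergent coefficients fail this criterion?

0

Convergent coefficients and their comparison sets:
LS (methods 1·2): 0.61 vs {0.21, 0.27} → pass.
LS (methods 1·3): 0.60 vs {0.21, 0.21} → pass.
LS (methods 2·3): 0.77 vs {0.27, 0.21} → pass.
PS (methods 1·2): 0.68 vs {0.21, 0.27} → pass.
PS (methods 1·3): 0.52 vs {0.21, 0.21} → pass.
PS (methods 2·3): 0.65 vs {0.27, 0.21} → pass.
0 of 6 fail.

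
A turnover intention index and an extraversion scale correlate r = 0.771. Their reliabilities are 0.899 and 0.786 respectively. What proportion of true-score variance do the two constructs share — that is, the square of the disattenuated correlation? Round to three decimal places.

Disattenuated r = 0.771 / √(0.899 × 0.786) = 0.771 / 0.8406 = 0.9172.
Shared true-score variance = 0.9172² = 0.8413 ≈ 0.841.

0.841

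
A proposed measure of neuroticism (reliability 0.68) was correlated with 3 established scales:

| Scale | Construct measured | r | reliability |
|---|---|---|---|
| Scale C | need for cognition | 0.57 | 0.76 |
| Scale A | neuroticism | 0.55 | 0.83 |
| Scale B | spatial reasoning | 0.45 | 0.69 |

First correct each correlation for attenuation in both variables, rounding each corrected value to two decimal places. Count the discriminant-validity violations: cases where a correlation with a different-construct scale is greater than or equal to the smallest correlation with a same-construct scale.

Disattenuated r (r / √(r_scale · r_new)):
  Scale C (disc): 0.57 / √(0.76·0.68) = 0.79
  Scale A (conv): 0.55 / √(0.83·0.68) = 0.73
  Scale B (disc): 0.45 / √(0.69·0.68) = 0.66
Smallest convergent = 0.73. Discriminant values: 0.79, 0.66; count ≥ 0.73 → 1.

1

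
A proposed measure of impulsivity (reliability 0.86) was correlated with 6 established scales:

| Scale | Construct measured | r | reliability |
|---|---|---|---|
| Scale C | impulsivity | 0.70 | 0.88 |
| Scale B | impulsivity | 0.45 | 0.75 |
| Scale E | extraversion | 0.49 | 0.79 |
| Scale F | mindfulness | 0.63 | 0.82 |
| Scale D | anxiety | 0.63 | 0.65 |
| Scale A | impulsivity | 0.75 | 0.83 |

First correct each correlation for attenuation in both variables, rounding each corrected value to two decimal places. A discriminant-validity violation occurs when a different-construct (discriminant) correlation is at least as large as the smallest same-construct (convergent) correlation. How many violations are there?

3

Disattenuated r (r / √(r_scale · r_new)):
  Scale C (conv): 0.70 / √(0.88·0.86) = 0.80
  Scale B (conv): 0.45 / √(0.75·0.86) = 0.56
  Scale E (disc): 0.49 / √(0.79·0.86) = 0.59
  Scale F (disc): 0.63 / √(0.82·0.86) = 0.75
  Scale D (disc): 0.63 / √(0.65·0.86) = 0.84
  Scale A (conv): 0.75 / √(0.83·0.86) = 0.89
Smallest convergent = 0.56. Discriminant values: 0.59, 0.75, 0.84; count ≥ 0.56 → 3.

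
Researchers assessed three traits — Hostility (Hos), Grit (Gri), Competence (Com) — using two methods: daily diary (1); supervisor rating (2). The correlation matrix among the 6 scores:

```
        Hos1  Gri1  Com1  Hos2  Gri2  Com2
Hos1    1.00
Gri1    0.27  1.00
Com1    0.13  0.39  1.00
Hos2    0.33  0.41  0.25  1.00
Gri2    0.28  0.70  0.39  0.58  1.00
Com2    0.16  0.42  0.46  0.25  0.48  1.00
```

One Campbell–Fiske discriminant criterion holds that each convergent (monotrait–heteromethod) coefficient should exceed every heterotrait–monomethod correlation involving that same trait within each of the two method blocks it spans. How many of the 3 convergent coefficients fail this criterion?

2

Each convergent coefficient versus the relevant comparison correlations:
Hos (methods 1·2): 0.33 vs {0.27, 0.58, 0.13, 0.25} → fail.
Gri (methods 1·2): 0.70 vs {0.27, 0.58, 0.39, 0.48} → pass.
Com (methods 1·2): 0.46 vs {0.13, 0.25, 0.39, 0.48} → fail.
2 of 3 fail.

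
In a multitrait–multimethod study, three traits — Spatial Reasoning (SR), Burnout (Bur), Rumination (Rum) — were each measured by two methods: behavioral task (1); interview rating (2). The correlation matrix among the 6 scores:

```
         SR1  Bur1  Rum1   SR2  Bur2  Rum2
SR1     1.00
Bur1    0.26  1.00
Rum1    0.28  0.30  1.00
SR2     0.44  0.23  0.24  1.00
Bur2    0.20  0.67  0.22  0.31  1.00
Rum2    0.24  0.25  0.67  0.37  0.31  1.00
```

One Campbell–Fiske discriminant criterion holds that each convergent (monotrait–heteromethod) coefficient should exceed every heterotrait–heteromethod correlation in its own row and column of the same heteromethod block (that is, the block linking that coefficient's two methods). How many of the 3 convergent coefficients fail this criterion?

Each convergent coefficient versus the relevant comparison correlations:
SR (methods 1·2): 0.44 vs {0.20, 0.23, 0.24, 0.24} → pass.
Bur (methods 1·2): 0.67 vs {0.23, 0.20, 0.25, 0.22} → pass.
Rum (methods 1·2): 0.67 vs {0.24, 0.24, 0.22, 0.25} → pass.
0 of 3 fail.

0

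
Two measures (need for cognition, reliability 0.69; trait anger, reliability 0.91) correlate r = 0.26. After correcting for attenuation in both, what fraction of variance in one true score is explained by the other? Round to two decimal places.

Disattenuated r = 0.26 / √(0.69 × 0.91) = 0.26 / 0.7924 = 0.3281.
Shared true-score variance = 0.3281² = 0.1076 ≈ 0.11.

0.11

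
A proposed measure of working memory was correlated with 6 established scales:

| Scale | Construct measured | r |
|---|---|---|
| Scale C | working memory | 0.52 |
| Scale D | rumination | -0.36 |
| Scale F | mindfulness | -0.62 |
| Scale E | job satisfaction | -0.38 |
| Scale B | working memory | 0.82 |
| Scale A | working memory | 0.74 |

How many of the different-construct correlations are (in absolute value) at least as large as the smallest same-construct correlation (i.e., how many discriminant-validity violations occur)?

Convergent (same construct = working memory): Scale C, Scale B, Scale A.
Smallest convergent = 0.52. Discriminant |r|: 0.36, 0.62, 0.38; count ≥ 0.52 → 1.

1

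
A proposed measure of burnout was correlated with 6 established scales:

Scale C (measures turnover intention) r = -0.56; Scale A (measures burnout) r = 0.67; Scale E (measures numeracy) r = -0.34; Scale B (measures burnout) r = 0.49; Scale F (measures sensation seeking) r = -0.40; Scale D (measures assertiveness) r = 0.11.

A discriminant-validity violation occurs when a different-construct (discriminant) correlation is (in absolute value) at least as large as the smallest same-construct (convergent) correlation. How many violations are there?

Convergent (same construct = burnout): Scale A, Scale B.
Smallest convergent = 0.49. Discriminant |r|: 0.56, 0.34, 0.40, 0.11; count ≥ 0.49 → 1.

1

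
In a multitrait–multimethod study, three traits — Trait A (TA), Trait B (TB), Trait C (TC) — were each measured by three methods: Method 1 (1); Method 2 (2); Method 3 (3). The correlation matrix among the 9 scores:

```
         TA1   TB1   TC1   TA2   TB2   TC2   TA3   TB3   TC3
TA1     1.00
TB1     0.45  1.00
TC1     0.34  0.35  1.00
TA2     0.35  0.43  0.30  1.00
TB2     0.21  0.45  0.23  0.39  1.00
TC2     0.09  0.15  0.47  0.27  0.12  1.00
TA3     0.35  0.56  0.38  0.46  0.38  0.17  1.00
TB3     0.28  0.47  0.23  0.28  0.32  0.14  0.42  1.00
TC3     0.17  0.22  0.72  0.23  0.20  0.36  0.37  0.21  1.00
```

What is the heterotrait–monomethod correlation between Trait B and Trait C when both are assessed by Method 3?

0.21

Different traits, same method: r(TB3, TC3) = 0.21.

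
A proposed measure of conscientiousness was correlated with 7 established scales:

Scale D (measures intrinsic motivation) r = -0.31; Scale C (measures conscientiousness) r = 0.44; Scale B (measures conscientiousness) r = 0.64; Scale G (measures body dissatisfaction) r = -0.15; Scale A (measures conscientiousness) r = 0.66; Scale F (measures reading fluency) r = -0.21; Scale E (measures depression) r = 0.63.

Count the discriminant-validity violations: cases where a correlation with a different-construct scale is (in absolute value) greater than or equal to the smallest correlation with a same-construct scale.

Convergent (same construct = conscientiousness): Scale C, Scale B, Scale A.
Smallest convergent = 0.44. Discriminant |r|: 0.31, 0.15, 0.21, 0.63; count ≥ 0.44 → 1.

1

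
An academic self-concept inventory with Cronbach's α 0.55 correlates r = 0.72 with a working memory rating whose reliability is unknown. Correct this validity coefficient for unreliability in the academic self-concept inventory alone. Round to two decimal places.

0.97

Single correction: r_c = r_obs / √r_xx = 0.72 / √0.55 = 0.72 / 0.7416 ≈ 0.97.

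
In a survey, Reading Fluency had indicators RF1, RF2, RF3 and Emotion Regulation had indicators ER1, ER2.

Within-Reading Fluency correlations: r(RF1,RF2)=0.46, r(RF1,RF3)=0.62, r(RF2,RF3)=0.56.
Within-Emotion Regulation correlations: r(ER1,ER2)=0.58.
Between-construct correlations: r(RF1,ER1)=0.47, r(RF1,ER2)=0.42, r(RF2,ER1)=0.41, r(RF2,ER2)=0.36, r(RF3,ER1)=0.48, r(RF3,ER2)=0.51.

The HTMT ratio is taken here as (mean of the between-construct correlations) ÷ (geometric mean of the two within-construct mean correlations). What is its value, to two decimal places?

Mean between = 2.65/6 = 0.4417.
Mean within-RF = 1.64/3 = 0.5467; mean within-ER = 0.58/1 = 0.5800.
Geometric mean = √(0.5467 × 0.5800) = 0.5631.
HTMT = 0.4417 / 0.5631 = 0.78.

0.78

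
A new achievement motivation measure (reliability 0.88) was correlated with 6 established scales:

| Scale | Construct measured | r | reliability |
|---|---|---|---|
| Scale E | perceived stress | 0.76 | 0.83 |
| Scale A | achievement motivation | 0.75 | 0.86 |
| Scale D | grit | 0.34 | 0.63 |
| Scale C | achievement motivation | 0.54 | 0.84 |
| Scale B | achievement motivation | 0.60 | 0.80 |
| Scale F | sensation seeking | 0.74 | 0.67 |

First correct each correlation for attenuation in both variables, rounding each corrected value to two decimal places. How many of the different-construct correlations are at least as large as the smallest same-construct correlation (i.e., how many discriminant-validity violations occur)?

Disattenuated r (r / √(r_scale · r_new)):
  Scale E (disc): 0.76 / √(0.83·0.88) = 0.89
  Scale A (conv): 0.75 / √(0.86·0.88) = 0.86
  Scale D (disc): 0.34 / √(0.63·0.88) = 0.46
  Scale C (conv): 0.54 / √(0.84·0.88) = 0.63
  Scale B (conv): 0.60 / √(0.80·0.88) = 0.72
  Scale F (disc): 0.74 / √(0.67·0.88) = 0.96
Smallest convergent = 0.63. Discriminant values: 0.89, 0.46, 0.96; count ≥ 0.63 → 2.

2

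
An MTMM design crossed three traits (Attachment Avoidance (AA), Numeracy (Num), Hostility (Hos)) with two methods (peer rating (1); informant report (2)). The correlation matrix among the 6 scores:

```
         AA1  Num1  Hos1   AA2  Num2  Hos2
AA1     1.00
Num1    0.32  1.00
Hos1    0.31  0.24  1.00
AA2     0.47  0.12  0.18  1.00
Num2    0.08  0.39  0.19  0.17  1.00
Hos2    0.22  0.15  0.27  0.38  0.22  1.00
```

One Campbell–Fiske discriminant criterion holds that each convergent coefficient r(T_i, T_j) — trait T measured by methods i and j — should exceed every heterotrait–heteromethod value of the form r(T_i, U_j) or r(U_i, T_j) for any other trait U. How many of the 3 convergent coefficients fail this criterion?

0

Convergent coefficients and their comparison sets:
AA (methods 1·2): 0.47 vs {0.08, 0.12, 0.22, 0.18} → pass.
Num (methods 1·2): 0.39 vs {0.12, 0.08, 0.15, 0.19} → pass.
Hos (methods 1·2): 0.27 vs {0.18, 0.22, 0.19, 0.15} → pass.
0 of 3 fail.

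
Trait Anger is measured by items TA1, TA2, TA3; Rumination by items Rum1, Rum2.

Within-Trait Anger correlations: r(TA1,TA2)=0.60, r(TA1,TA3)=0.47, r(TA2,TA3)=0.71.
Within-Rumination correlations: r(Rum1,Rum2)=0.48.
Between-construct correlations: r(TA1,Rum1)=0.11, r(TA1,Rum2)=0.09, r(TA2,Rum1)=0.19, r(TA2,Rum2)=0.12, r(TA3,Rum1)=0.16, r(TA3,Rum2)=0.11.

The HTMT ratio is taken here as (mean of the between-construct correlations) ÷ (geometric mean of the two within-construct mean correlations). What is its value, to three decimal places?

0.244

Mean heterotrait r = 0.78/6 = 0.1300.
Mean within-TA = 1.78/3 = 0.5933; mean within-Rum = 0.48/1 = 0.4800.
Geometric mean = √(0.5933 × 0.4800) = 0.5337.
HTMT = 0.1300 / 0.5337 = 0.244.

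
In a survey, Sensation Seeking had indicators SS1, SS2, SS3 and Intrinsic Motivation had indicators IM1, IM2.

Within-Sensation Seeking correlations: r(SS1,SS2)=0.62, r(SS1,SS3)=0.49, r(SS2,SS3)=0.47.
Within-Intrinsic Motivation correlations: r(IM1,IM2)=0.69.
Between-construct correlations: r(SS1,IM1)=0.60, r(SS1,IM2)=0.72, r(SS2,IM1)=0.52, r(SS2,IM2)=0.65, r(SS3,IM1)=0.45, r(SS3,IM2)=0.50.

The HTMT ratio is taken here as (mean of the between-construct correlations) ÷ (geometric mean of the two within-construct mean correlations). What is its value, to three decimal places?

Between-construct mean = 3.44/6 = 0.5733.
Mean within-SS = 1.58/3 = 0.5267; mean within-IM = 0.69/1 = 0.6900.
Geometric mean = √(0.5267 × 0.6900) = 0.6028.
HTMT = 0.5733 / 0.6028 = 0.951.

0.951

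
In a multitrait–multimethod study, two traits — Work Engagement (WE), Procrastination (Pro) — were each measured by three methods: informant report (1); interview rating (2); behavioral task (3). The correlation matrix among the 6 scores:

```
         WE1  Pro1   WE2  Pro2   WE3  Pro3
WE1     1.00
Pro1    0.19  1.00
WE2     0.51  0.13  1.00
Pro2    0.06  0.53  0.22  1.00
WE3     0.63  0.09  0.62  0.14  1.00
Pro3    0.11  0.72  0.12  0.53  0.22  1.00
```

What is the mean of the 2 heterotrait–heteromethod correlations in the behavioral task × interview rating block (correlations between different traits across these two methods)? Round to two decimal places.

0.13

HTHM values (method 3 × method 2): 0.14, 0.12; mean = 0.26/2 = 0.13.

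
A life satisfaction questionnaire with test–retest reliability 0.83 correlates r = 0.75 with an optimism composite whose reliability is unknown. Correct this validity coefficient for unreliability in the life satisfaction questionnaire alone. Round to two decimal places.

Single correction: r_c = r_obs / √r_xx = 0.75 / √0.83 = 0.75 / 0.9110 ≈ 0.82.

0.82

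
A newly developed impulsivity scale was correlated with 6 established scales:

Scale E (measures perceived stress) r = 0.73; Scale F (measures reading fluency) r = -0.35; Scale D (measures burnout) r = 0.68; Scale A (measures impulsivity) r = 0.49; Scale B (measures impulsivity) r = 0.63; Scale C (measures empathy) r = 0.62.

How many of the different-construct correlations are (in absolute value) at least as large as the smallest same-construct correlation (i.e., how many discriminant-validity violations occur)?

Convergent (same construct = impulsivity): Scale A, Scale B.
Smallest convergent = 0.49. Discriminant |r|: 0.73, 0.35, 0.68, 0.62; count ≥ 0.49 → 3.

3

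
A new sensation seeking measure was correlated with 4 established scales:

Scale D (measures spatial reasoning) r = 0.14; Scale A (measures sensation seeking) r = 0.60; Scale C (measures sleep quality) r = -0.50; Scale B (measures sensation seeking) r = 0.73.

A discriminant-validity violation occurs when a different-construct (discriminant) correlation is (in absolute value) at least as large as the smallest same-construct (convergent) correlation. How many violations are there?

0

Convergent (same construct = sensation seeking): Scale A, Scale B.
Smallest convergent = 0.60. Discriminant |r|: 0.14, 0.50; count ≥ 0.60 → 0.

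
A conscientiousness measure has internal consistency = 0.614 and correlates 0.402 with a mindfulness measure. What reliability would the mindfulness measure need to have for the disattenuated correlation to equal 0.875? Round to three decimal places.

r_true = r_obs / √(r_xx · r_yy) ⇒ 0.875 = 0.402 / √(0.614 · r_yy).
√(0.614 · r_yy) = 0.402 / 0.875 = 0.4594; 0.614 · r_yy = 0.2110; r_yy = 0.2110 / 0.614 ≈ 0.344.

0.344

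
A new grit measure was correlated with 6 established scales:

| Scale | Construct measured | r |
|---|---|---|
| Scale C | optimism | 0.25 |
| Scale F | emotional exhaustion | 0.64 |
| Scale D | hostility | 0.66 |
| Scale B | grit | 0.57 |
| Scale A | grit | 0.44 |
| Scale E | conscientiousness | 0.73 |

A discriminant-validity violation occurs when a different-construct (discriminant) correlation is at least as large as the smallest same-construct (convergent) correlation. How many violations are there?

3

Convergent (same construct = grit): Scale B, Scale A.
Smallest convergent = 0.44. Discriminant values: 0.25, 0.64, 0.66, 0.73; count ≥ 0.44 → 3.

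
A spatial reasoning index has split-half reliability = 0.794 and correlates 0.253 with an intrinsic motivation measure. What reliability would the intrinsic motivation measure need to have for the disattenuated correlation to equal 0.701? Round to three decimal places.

r_true = r_obs / √(r_xx · r_yy) ⇒ 0.701 = 0.253 / √(0.794 · r_yy).
√(0.794 · r_yy) = 0.253 / 0.701 = 0.3609; 0.794 · r_yy = 0.1302; r_yy = 0.1302 / 0.794 ≈ 0.164.

0.164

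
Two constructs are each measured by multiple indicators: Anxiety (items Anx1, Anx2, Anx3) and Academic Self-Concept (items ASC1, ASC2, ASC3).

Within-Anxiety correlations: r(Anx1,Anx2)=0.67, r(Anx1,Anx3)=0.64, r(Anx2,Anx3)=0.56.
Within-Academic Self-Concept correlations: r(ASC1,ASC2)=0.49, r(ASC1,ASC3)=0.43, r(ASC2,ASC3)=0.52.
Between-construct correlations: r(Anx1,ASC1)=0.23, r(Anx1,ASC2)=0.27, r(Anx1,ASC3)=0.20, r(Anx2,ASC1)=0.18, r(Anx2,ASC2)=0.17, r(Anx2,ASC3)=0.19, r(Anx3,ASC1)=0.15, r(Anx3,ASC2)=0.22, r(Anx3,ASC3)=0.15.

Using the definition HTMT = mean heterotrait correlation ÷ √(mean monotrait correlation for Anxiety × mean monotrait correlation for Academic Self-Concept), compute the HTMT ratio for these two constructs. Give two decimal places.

0.36

Between-construct mean = 1.76/9 = 0.1956.
Mean within-Anx = 1.87/3 = 0.6233; mean within-ASC = 1.44/3 = 0.4800.
Geometric mean = √(0.6233 × 0.4800) = 0.5470.
HTMT = 0.1956 / 0.5470 = 0.36.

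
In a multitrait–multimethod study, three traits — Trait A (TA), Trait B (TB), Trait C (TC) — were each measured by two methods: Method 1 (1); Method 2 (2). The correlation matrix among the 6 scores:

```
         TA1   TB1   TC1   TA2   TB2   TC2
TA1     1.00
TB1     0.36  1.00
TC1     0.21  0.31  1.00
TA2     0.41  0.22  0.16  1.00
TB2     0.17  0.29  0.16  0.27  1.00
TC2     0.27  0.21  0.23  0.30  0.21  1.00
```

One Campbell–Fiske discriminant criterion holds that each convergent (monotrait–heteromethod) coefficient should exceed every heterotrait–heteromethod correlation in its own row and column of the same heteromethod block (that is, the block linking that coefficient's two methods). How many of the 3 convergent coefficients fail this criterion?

Convergent coefficients and their comparison sets:
TA (methods 1·2): 0.41 vs {0.17, 0.22, 0.27, 0.16} → pass.
TB (methods 1·2): 0.29 vs {0.22, 0.17, 0.21, 0.16} → pass.
TC (methods 1·2): 0.23 vs {0.16, 0.27, 0.16, 0.21} → fail.
1 of 3 fail.

1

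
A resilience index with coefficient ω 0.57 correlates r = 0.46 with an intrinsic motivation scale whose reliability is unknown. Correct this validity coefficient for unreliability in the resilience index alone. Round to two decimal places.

0.61

Single correction: r_c = r_obs / √r_xx = 0.46 / √0.57 = 0.46 / 0.7550 ≈ 0.61.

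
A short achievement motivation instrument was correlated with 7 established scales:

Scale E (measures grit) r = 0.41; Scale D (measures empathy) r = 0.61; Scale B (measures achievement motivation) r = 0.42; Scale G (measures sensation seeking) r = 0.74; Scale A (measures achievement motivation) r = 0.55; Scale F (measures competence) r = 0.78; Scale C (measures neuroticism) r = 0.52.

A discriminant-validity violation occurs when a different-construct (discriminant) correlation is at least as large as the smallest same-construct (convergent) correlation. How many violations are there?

4

Convergent (same construct = achievement motivation): Scale B, Scale A.
Smallest convergent = 0.42. Discriminant values: 0.41, 0.61, 0.74, 0.78, 0.52; count ≥ 0.42 → 4.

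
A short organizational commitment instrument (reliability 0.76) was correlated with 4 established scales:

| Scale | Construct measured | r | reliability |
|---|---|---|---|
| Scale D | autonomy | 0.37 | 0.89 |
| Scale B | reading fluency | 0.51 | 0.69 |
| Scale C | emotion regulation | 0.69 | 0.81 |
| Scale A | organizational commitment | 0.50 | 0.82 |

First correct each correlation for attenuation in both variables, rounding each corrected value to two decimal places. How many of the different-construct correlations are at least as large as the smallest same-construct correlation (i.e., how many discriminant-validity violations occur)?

2

Disattenuated r (r / √(r_scale · r_new)):
  Scale D (disc): 0.37 / √(0.89·0.76) = 0.45
  Scale B (disc): 0.51 / √(0.69·0.76) = 0.70
  Scale C (disc): 0.69 / √(0.81·0.76) = 0.88
  Scale A (conv): 0.50 / √(0.82·0.76) = 0.63
Smallest convergent = 0.63. Discriminant values: 0.45, 0.70, 0.88; count ≥ 0.63 → 2.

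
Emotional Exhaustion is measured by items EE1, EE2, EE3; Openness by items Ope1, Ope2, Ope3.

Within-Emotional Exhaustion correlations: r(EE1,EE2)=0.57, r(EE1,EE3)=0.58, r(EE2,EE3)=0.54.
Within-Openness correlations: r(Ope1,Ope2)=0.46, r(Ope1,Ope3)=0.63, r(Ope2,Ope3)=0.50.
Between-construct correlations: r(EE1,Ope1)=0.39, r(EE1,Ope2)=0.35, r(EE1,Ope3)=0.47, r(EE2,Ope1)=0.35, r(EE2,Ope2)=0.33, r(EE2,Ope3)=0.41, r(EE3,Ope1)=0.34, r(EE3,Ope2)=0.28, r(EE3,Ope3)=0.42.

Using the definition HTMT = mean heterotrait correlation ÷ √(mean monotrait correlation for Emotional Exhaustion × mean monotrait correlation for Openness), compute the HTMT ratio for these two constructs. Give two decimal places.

Between-construct mean = 3.34/9 = 0.3711.
Mean within-EE = 1.69/3 = 0.5633; mean within-Ope = 1.59/3 = 0.5300.
Geometric mean = √(0.5633 × 0.5300) = 0.5464.
HTMT = 0.3711 / 0.5464 = 0.68.

0.68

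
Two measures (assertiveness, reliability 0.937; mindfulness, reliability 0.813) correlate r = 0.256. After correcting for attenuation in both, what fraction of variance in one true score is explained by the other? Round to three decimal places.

0.086

Disattenuated r = 0.256 / √(0.937 × 0.813) = 0.256 / 0.8728 = 0.2933.
Shared true-score variance = 0.2933² = 0.0860 ≈ 0.086.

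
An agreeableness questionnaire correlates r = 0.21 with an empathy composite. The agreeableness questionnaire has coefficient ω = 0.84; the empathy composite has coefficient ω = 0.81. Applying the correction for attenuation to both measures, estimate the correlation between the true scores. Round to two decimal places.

0.25

r_true = r_obs / √(r_xx · r_yy) = 0.21 / √(0.84 × 0.81) = 0.21 / √0.6804 = 0.21 / 0.8249 ≈ 0.25.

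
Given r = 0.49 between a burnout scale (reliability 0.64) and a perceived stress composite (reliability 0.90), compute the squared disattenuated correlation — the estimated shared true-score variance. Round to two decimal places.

0.42

Disattenuated r = 0.49 / √(0.64 × 0.90) = 0.49 / 0.7589 = 0.6457.
Shared true-score variance = 0.6457² = 0.4169 ≈ 0.42.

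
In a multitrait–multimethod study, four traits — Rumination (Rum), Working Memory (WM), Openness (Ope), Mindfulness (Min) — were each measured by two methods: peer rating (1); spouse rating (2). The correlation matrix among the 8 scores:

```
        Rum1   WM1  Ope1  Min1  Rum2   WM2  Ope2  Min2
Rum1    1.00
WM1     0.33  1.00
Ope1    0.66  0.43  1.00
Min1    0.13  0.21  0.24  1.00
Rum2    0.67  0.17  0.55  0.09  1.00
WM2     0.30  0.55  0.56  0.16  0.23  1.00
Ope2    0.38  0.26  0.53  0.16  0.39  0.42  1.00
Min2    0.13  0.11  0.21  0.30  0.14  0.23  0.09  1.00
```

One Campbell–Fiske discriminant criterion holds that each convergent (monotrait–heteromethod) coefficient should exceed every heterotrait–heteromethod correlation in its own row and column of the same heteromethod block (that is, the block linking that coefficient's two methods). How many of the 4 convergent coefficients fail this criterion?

Each convergent coefficient versus the relevant comparison correlations:
Rum (methods 1·2): 0.67 vs {0.30, 0.17, 0.38, 0.55, 0.13, 0.09} → pass.
WM (methods 1·2): 0.55 vs {0.17, 0.30, 0.26, 0.56, 0.11, 0.16} → fail.
Ope (methods 1·2): 0.53 vs {0.55, 0.38, 0.56, 0.26, 0.21, 0.16} → fail.
Min (methods 1·2): 0.30 vs {0.09, 0.13, 0.16, 0.11, 0.16, 0.21} → pass.
2 of 4 fail.

2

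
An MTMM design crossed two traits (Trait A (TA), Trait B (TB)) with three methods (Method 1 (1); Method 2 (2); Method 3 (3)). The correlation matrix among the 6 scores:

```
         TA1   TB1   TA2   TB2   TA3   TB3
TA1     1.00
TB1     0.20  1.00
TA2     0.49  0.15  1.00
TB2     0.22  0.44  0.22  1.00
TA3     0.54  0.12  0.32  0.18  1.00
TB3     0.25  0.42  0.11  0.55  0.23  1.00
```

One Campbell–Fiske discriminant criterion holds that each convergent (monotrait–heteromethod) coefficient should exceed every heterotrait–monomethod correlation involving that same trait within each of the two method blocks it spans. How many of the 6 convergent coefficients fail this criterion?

Checking each validity diagonal entry against its comparison values:
TA (methods 1·2): 0.49 vs {0.20, 0.22} → pass.
TA (methods 1·3): 0.54 vs {0.20, 0.23} → pass.
TA (methods 2·3): 0.32 vs {0.22, 0.23} → pass.
TB (methods 1·2): 0.44 vs {0.20, 0.22} → pass.
TB (methods 1·3): 0.42 vs {0.20, 0.23} → pass.
TB (methods 2·3): 0.55 vs {0.22, 0.23} → pass.
0 of 6 fail.

0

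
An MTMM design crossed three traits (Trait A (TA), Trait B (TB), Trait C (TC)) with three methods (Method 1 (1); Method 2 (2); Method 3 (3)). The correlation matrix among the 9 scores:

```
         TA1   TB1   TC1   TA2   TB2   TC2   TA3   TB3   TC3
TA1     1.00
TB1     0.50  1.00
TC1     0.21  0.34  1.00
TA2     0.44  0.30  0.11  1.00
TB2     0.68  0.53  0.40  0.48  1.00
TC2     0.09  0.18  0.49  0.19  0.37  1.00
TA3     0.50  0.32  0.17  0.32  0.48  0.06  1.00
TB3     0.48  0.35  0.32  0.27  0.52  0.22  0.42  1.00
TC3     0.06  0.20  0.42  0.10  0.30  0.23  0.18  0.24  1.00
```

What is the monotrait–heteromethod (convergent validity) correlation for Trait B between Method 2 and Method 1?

0.53

Same trait (TB), different methods: r(TB2, TB1) = 0.53.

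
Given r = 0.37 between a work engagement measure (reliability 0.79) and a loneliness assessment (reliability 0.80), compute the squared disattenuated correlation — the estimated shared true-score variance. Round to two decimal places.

0.22

Disattenuated r = 0.37 / √(0.79 × 0.80) = 0.37 / 0.7950 = 0.4654.
Shared true-score variance = 0.4654² = 0.2166 ≈ 0.22.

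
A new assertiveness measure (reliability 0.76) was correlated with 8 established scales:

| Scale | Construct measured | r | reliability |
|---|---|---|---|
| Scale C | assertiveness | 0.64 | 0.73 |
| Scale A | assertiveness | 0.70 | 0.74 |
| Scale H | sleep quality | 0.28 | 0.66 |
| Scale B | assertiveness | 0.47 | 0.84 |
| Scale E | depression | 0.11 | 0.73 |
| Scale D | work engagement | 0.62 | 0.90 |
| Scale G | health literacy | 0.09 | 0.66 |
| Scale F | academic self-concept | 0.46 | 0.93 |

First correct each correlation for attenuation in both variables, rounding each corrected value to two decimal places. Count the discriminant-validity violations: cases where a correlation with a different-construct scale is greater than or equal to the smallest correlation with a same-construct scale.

Disattenuated r (r / √(r_scale · r_new)):
  Scale C (conv): 0.64 / √(0.73·0.76) = 0.86
  Scale A (conv): 0.70 / √(0.74·0.76) = 0.93
  Scale H (disc): 0.28 / √(0.66·0.76) = 0.40
  Scale B (conv): 0.47 / √(0.84·0.76) = 0.59
  Scale E (disc): 0.11 / √(0.73·0.76) = 0.15
  Scale D (disc): 0.62 / √(0.90·0.76) = 0.75
  Scale G (disc): 0.09 / √(0.66·0.76) = 0.13
  Scale F (disc): 0.46 / √(0.93·0.76) = 0.55
Smallest convergent = 0.59. Discriminant values: 0.40, 0.15, 0.75, 0.13, 0.55; count ≥ 0.59 → 1.

1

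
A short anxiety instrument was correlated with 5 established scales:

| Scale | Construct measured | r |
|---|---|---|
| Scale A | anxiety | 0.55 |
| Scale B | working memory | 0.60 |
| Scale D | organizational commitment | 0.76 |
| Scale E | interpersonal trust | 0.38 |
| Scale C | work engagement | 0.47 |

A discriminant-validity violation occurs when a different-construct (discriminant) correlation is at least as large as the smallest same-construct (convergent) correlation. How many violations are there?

2

Convergent (same construct = anxiety): Scale A.
Smallest convergent = 0.55. Discriminant values: 0.60, 0.76, 0.38, 0.47; count ≥ 0.55 → 2.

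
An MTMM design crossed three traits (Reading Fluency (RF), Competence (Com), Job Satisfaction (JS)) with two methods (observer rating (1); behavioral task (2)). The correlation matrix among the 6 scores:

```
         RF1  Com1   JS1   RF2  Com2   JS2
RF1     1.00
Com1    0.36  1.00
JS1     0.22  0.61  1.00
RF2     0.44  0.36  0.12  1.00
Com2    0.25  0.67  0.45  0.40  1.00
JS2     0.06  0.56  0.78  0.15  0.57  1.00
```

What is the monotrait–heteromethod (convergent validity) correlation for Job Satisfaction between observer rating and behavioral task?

Same trait (JS), different methods: r(JS1, JS2) = 0.78.

0.78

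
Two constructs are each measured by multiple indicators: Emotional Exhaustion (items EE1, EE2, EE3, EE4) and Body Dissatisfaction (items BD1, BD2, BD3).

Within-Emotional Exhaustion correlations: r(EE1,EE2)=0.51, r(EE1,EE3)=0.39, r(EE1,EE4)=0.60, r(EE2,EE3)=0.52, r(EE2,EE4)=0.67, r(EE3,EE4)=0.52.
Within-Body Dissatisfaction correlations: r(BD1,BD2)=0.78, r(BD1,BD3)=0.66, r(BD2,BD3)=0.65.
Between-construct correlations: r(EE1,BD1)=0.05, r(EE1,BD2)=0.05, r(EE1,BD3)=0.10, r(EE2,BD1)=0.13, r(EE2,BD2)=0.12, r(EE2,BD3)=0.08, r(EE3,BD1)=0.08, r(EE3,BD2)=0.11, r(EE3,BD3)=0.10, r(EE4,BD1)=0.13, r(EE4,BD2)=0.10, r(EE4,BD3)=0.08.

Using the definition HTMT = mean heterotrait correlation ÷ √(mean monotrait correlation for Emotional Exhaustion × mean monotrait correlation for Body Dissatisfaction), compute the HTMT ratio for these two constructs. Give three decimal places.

0.154

Mean between = 1.13/12 = 0.0942.
Mean within-EE = 3.21/6 = 0.5350; mean within-BD = 2.09/3 = 0.6967.
Geometric mean = √(0.5350 × 0.6967) = 0.6105.
HTMT = 0.0942 / 0.6105 = 0.154.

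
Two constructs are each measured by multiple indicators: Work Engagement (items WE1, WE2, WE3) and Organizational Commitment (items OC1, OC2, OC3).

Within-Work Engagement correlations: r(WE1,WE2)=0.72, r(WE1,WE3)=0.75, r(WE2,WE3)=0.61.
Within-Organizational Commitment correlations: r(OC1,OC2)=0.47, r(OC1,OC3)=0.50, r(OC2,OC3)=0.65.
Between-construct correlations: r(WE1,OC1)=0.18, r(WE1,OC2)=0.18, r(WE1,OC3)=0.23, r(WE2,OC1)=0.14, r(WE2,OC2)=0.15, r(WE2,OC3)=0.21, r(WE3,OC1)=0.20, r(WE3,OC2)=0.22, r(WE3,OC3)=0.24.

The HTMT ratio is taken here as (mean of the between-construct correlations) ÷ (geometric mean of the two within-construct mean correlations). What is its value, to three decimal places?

Between-construct mean = 1.75/9 = 0.1944.
Mean within-WE = 2.08/3 = 0.6933; mean within-OC = 1.62/3 = 0.5400.
Geometric mean = √(0.6933 × 0.5400) = 0.6119.
HTMT = 0.1944 / 0.6119 = 0.318.

0.318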